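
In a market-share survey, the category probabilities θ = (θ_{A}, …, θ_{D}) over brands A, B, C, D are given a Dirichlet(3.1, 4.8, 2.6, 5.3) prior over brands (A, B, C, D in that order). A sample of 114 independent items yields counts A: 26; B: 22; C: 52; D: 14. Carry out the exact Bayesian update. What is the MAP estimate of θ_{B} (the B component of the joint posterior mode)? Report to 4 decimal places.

The Dirichlet prior is conjugate to the Multinomial likelihood: each posterior αⱼ = prior αⱼ + observed count nⱼ.
Posterior concentration: (29.1, 26.8, 54.6, 19.3), total = 129.8.
Joint mode component: (α_{B}−1)/(Σα−K) = 25.8/125.8 = 0.2051.

0.2051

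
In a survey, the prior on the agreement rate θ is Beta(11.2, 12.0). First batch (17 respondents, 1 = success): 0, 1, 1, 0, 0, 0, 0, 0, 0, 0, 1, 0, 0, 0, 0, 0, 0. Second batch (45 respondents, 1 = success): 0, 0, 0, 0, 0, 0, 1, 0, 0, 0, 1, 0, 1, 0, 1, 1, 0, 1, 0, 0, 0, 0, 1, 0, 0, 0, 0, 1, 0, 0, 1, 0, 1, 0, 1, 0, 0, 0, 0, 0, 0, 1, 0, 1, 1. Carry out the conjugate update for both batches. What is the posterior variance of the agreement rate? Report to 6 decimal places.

0.002569

The Beta prior is conjugate to a Binomial/Bernoulli likelihood; the update adds successes to α and failures to β.
After batch 1: Beta(11.2+3, 12.0+14) = Beta(14.2, 26.0).
After batch 2: Beta(14.2+14, 26.0+31) = Beta(28.2, 57.0).
Var = αβ/((α+β)²(α+β+1)) = 28.2·57.0/(85.2²·86.2) = 0.002569.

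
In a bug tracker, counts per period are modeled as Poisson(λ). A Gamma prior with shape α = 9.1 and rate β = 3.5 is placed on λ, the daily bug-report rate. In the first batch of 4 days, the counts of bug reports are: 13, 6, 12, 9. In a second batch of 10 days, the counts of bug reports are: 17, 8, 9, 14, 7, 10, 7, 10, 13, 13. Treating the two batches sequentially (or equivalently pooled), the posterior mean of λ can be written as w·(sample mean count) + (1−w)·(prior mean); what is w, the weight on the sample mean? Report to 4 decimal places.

0.8000

With a Gamma(shape α, rate β) prior, the Poisson likelihood is conjugate: the posterior is Gamma(α + ΣXᵢ, β + n).
Total number of days: n = 4 + 10 = 14.
Posterior mean = (α₀+S)/(β₀+n) = [n/(β₀+n)]·(S/n) + [β₀/(β₀+n)]·(α₀/β₀), so only n and β₀ enter the weight.
Weight on data w = n/(β₀+n) = 14/(3.5+14) = 14/17.5 = 0.8000.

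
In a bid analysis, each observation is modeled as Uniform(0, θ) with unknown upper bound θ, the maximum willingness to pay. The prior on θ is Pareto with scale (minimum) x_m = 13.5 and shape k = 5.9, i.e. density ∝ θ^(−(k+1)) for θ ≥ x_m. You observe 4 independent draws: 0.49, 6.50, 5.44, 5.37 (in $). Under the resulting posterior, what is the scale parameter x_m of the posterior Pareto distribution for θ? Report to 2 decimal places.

A Pareto(scale x_m, shape k) prior on the upper bound θ of Uniform(0, θ) is conjugate: posterior is Pareto(max(x_m, max xᵢ), k + n).
Sample maximum = 6.50; prior scale x_m = 13.5 → posterior scale = max = 13.50.
Posterior shape = 5.9 + 4 = 9.9.
Posterior scale x_m = 13.50.

13.50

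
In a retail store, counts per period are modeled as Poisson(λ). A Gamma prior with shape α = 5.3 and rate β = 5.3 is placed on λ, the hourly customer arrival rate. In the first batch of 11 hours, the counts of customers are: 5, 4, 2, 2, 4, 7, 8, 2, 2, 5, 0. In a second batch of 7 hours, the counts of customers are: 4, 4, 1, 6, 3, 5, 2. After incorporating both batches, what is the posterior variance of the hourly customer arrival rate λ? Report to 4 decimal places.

0.1313

With a Gamma(shape α, rate β) prior, the Poisson likelihood is conjugate: the posterior is Gamma(α + ΣXᵢ, β + n).
Batch 1: sum of counts S = 41 over n = 11 hours.
After batch 1: Gamma(α+S, β+n) = Gamma(5.3+41, 5.3+11) = Gamma(46.3, 16.3).
Batch 2: sum of counts S = 25 over n = 7 hours.
After batch 2: Gamma(α+S, β+n) = Gamma(46.3+25, 16.3+7) = Gamma(71.3, 23.3).
Var = α/β² = 71.3/23.3² = 0.1313.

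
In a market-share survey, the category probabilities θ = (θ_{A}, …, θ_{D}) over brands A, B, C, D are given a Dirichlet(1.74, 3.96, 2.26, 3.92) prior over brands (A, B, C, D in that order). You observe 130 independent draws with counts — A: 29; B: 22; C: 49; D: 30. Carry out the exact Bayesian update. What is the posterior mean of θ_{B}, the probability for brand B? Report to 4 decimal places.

The Dirichlet prior is conjugate to the Multinomial likelihood: each posterior αⱼ = prior αⱼ + observed count nⱼ.
Posterior concentration: (30.74, 25.96, 51.26, 33.92), total = 141.88.
E[θ_{B}|data] = α_{B}/Σα = 25.96/141.88 = 0.1830.

0.1830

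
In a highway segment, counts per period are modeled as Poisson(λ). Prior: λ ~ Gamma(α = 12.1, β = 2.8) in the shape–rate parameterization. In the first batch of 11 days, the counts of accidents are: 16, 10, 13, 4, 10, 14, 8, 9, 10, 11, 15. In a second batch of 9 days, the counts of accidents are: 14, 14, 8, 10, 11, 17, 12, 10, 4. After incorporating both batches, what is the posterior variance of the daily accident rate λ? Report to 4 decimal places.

With a Gamma(shape α, rate β) prior, the Poisson likelihood is conjugate: the posterior is Gamma(α + ΣXᵢ, β + n).
Batch 1: sum of counts S = 120 over n = 11 days.
After batch 1: Gamma(α+S, β+n) = Gamma(12.1+120, 2.8+11) = Gamma(132.1, 13.8).
Batch 2: sum of counts S = 100 over n = 9 days.
After batch 2: Gamma(α+S, β+n) = Gamma(132.1+100, 13.8+9) = Gamma(232.1, 22.8).
Var = α/β² = 232.1/22.8² = 0.4465.

0.4465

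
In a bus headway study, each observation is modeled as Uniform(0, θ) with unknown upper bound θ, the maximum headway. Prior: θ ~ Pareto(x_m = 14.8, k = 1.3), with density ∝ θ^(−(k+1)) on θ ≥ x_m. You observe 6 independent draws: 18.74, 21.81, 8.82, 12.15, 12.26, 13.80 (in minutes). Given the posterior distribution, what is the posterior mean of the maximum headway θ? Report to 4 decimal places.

A Pareto(scale x_m, shape k) prior on the upper bound θ of Uniform(0, θ) is conjugate: posterior is Pareto(max(x_m, max xᵢ), k + n).
Sample maximum = 21.81; prior scale x_m = 14.8 → posterior scale = max = 21.81.
Posterior shape = 1.3 + 6 = 7.3.
E[θ|data] = k·x_m/(k−1) = 7.3·21.81/6.3 = 25.2719.

25.2719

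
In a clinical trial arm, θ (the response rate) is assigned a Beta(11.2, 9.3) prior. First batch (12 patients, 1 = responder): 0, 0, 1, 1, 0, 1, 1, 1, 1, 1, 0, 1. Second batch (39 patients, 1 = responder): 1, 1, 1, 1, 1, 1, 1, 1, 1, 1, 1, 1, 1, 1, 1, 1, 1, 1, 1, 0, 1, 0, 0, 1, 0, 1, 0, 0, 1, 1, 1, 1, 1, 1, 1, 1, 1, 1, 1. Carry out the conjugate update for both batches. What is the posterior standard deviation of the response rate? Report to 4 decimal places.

0.0521

The Beta prior is conjugate to a Binomial/Bernoulli likelihood; the update adds successes to α and failures to β.
After batch 1: Beta(11.2+8, 9.3+4) = Beta(19.2, 13.3).
After batch 2: Beta(19.2+33, 13.3+6) = Beta(52.2, 19.3).
Var = αβ/((α+β)²(α+β+1)) = 52.2·19.3/(71.5²·72.5) = 0.00271818; SD = √0.00271818 = 0.0521.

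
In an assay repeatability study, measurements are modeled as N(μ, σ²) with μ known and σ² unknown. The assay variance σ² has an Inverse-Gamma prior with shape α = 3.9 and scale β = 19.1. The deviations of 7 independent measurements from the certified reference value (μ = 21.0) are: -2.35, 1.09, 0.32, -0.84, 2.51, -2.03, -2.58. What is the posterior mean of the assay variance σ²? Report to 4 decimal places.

With known mean μ and an Inverse-Gamma(α, β) prior on σ², the Normal likelihood is conjugate: posterior is Inv-Gamma(α + n/2, β + Σ(xᵢ−μ)²/2).
Σ(xᵢ−μ)² = (-2.35)² + (1.09)² + (0.32)² + (-0.84)² + (2.51)² + (-2.03)² + (-2.58)² = 24.5960.
Posterior: Inv-Gamma(3.9 + 7/2, 19.1 + 24.5960/2) = Inv-Gamma(7.40, 31.39800).
E[σ²|data] = β/(α−1) = 31.39800/6.40 = 4.9059.

4.9059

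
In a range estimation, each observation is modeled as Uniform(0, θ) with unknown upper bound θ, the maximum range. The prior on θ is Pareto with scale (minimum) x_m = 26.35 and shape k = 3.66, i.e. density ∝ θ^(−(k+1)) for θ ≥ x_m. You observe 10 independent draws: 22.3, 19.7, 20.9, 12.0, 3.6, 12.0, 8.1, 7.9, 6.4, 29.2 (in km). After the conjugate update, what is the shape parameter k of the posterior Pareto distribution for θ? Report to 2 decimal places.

A Pareto(scale x_m, shape k) prior on the upper bound θ of Uniform(0, θ) is conjugate: posterior is Pareto(max(x_m, max xᵢ), k + n).
Sample maximum = 29.2; prior scale x_m = 26.35 → posterior scale = max = 29.20.
Posterior shape = 3.66 + 10 = 13.66.
Posterior shape k = 13.66.

13.66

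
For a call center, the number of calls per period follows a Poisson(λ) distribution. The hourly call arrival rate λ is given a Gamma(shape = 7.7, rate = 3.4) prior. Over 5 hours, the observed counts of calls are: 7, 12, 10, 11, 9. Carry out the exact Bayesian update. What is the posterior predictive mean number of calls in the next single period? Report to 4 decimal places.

6.7500

With a Gamma(shape α, rate β) prior, the Poisson likelihood is conjugate: the posterior is Gamma(α + ΣXᵢ, β + n).
Sum of counts S = 49 over n = 5 hours.
Posterior: Gamma(α+S, β+n) = Gamma(7.7+49, 3.4+5) = Gamma(56.7, 8.4).
The predictive distribution for one future period is NegBinom with mean α/β = 6.7500.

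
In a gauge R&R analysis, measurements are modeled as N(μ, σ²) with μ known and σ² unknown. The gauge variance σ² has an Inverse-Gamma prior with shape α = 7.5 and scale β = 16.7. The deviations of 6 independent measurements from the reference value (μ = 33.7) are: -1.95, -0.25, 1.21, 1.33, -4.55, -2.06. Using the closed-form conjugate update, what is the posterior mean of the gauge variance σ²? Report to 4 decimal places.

3.4444

With known mean μ and an Inverse-Gamma(α, β) prior on σ², the Normal likelihood is conjugate: posterior is Inv-Gamma(α + n/2, β + Σ(xᵢ−μ)²/2).
Σ(xᵢ−μ)² = (-1.95)² + (-0.25)² + (1.21)² + (1.33)² + (-4.55)² + (-2.06)² = 32.0441.
Posterior: Inv-Gamma(7.5 + 6/2, 16.7 + 32.0441/2) = Inv-Gamma(10.50, 32.72205).
E[σ²|data] = β/(α−1) = 32.72205/9.50 = 3.4444.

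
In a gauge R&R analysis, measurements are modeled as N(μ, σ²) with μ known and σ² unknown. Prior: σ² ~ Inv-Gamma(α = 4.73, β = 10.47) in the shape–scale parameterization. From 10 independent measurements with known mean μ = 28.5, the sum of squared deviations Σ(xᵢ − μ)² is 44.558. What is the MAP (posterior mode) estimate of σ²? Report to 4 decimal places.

3.0521

With known mean μ and an Inverse-Gamma(α, β) prior on σ², the Normal likelihood is conjugate: posterior is Inv-Gamma(α + n/2, β + Σ(xᵢ−μ)²/2).
Posterior: Inv-Gamma(4.73 + 10/2, 10.47 + 44.558/2) = Inv-Gamma(9.73, 32.7490).
Mode = β/(α+1) = 32.7490/10.73 = 3.0521.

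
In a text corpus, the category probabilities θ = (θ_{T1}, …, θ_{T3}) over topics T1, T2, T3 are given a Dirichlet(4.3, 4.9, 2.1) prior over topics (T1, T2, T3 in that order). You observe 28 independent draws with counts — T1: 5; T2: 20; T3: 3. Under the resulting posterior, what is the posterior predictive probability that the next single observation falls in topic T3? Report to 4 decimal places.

The Dirichlet prior is conjugate to the Multinomial likelihood: each posterior αⱼ = prior αⱼ + observed count nⱼ.
Posterior concentration: (9.3, 24.9, 5.1), total = 39.3.
P(next = T3 | data) = α_{T3}/Σα = 0.1298.

0.1298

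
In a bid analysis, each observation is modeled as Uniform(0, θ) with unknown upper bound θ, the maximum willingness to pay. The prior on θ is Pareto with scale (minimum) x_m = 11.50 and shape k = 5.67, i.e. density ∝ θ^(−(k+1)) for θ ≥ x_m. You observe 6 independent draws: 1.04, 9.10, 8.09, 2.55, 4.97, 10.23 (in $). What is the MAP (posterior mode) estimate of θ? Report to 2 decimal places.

A Pareto(scale x_m, shape k) prior on the upper bound θ of Uniform(0, θ) is conjugate: posterior is Pareto(max(x_m, max xᵢ), k + n).
Sample maximum = 10.23; prior scale x_m = 11.50 → posterior scale = max = 11.50.
Posterior shape = 5.67 + 6 = 11.67.
The Pareto density is decreasing on [x_m, ∞), so the mode is x_m = 11.50.

11.50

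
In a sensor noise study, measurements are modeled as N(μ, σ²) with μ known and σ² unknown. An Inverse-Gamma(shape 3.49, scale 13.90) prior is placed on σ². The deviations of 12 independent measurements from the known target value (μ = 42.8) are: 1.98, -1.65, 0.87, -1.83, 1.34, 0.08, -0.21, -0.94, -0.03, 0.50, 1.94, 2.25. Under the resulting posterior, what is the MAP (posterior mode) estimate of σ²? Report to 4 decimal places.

With known mean μ and an Inverse-Gamma(α, β) prior on σ², the Normal likelihood is conjugate: posterior is Inv-Gamma(α + n/2, β + Σ(xᵢ−μ)²/2).
Σ(xᵢ−μ)² = (1.98)² + (-1.65)² + (0.87)² + (-1.83)² + (1.34)² + (0.08)² + (-0.21)² + (-0.94)² + (-0.03)² + (0.50)² + (1.94)² + (2.25)² = 22.5554.
Posterior: Inv-Gamma(3.49 + 12/2, 13.90 + 22.5554/2) = Inv-Gamma(9.49, 25.17770).
Mode = β/(α+1) = 25.17770/10.49 = 2.4002.

2.4002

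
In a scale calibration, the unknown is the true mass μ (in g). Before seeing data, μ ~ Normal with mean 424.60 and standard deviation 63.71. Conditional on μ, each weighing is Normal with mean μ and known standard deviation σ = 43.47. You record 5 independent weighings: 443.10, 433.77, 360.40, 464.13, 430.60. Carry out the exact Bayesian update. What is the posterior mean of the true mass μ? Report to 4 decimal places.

For Normal data with known variance σ², a Normal(μ₀, σ₀²) prior on μ is conjugate. Posterior precision = 1/σ₀² + n/σ²; posterior mean is the precision-weighted average of μ₀ and x̄.
Σxᵢ = 443.10 + 433.77 + 360.40 + 464.13 + 430.60 = 2132, so n·x̄ = 2132.
σ₀² = 63.71² = 4058.9641, σ² = 43.47² = 1889.6409; σ² + n·σ₀² = 1889.6409 + 5·4058.9641 = 22184.4614.
Posterior mean = (μ₀/σ₀² + n·x̄/σ²)/(1/σ₀² + n/σ²) = (σ²·μ₀ + σ₀²·n·x̄)/(σ² + n·σ₀²) = (1889.6409·424.60 + 4058.9641·2132)/22184.4614 = 9456052.98734/22184.4614 = 426.2467.

426.2467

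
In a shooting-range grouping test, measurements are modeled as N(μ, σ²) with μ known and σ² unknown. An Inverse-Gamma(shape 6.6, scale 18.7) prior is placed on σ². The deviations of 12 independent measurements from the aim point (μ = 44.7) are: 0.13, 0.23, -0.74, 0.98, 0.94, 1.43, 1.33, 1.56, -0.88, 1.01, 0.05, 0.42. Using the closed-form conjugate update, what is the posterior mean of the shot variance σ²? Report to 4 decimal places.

With known mean μ and an Inverse-Gamma(α, β) prior on σ², the Normal likelihood is conjugate: posterior is Inv-Gamma(α + n/2, β + Σ(xᵢ−μ)²/2).
Σ(xᵢ−μ)² = (0.13)² + (0.23)² + (-0.74)² + (0.98)² + (0.94)² + (1.43)² + (1.33)² + (1.56)² + (-0.88)² + (1.01)² + (0.05)² + (0.42)² = 10.6822.
Posterior: Inv-Gamma(6.6 + 12/2, 18.7 + 10.6822/2) = Inv-Gamma(12.60, 24.04110).
E[σ²|data] = β/(α−1) = 24.04110/11.60 = 2.0725.

2.0725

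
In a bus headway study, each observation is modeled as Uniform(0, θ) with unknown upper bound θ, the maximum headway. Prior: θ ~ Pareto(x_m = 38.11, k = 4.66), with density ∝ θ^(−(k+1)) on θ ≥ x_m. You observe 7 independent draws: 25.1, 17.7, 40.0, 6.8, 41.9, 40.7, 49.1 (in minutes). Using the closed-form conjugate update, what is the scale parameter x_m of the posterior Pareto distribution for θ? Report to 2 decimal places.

49.10

A Pareto(scale x_m, shape k) prior on the upper bound θ of Uniform(0, θ) is conjugate: posterior is Pareto(max(x_m, max xᵢ), k + n).
Sample maximum = 49.1; prior scale x_m = 38.11 → posterior scale = max = 49.10.
Posterior shape = 4.66 + 7 = 11.66.
Posterior scale x_m = 49.10.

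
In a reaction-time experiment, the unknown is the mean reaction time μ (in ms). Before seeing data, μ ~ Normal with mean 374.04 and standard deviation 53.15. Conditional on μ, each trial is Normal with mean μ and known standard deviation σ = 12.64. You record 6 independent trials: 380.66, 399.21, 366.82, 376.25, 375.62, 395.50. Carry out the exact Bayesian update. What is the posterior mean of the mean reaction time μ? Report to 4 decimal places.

For Normal data with known variance σ², a Normal(μ₀, σ₀²) prior on μ is conjugate. Posterior precision = 1/σ₀² + n/σ²; posterior mean is the precision-weighted average of μ₀ and x̄.
Σxᵢ = 380.66 + 399.21 + 366.82 + 376.25 + 375.62 + 395.50 = 2294.06, so n·x̄ = 2294.06.
σ₀² = 53.15² = 2824.9225, σ² = 12.64² = 159.7696; σ² + n·σ₀² = 159.7696 + 6·2824.9225 = 17109.3046.
Posterior mean = (μ₀/σ₀² + n·x̄/σ²)/(1/σ₀² + n/σ²) = (σ²·μ₀ + σ₀²·n·x̄)/(σ² + n·σ₀²) = (159.7696·374.04 + 2824.9225·2294.06)/17109.3046 = 6540301.931534/17109.3046 = 382.2658.

382.2658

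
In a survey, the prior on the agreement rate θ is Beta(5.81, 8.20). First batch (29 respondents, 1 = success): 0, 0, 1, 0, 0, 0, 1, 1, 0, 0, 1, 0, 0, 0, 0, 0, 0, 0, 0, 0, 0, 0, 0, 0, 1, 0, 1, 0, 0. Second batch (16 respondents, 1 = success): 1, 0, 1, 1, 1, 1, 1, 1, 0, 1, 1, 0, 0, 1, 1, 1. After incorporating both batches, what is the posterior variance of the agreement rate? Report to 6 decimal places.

The Beta prior is conjugate to a Binomial/Bernoulli likelihood; the update adds successes to α and failures to β.
After batch 1: Beta(5.81+6, 8.20+23) = Beta(11.81, 31.20).
After batch 2: Beta(11.81+12, 31.20+4) = Beta(23.81, 35.20).
Var = αβ/((α+β)²(α+β+1)) = 23.81·35.20/(59.01²·60.01) = 0.004011.

0.004011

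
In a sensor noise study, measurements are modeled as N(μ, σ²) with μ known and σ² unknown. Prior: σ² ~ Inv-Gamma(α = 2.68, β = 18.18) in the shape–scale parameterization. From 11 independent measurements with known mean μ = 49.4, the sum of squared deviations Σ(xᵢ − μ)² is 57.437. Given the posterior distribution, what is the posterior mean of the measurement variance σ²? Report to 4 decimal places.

6.5318

With known mean μ and an Inverse-Gamma(α, β) prior on σ², the Normal likelihood is conjugate: posterior is Inv-Gamma(α + n/2, β + Σ(xᵢ−μ)²/2).
Posterior: Inv-Gamma(2.68 + 11/2, 18.18 + 57.437/2) = Inv-Gamma(8.18, 46.8985).
E[σ²|data] = β/(α−1) = 46.8985/7.18 = 6.5318.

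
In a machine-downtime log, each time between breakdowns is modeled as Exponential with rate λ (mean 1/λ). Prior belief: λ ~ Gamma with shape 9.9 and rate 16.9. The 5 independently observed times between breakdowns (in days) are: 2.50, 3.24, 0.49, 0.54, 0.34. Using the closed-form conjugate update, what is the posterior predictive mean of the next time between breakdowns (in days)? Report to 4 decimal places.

With a Gamma(shape α, rate β) prior on the exponential rate λ, the posterior after n observations with total T = Σxᵢ is Gamma(α+n, β+T).
Sum of observations T = 7.11 days; n = 5.
Posterior: Gamma(9.9+5, 16.9+7.11) = Gamma(14.9, 24.01).
The predictive distribution for the next observation is Lomax; its mean is β/(α−1) = 24.01/13.9 = 1.7273.

1.7273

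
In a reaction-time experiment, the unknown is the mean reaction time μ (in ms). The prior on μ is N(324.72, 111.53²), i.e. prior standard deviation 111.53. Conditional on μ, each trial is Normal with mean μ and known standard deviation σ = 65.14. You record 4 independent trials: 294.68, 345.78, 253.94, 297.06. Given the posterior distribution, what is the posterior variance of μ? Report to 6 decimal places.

977.447254

For Normal data with known variance σ², a Normal(μ₀, σ₀²) prior on μ is conjugate. Posterior precision = 1/σ₀² + n/σ²; posterior mean is the precision-weighted average of μ₀ and x̄.
σ₀² = 111.53² = 12438.9409, σ² = 65.14² = 4243.2196; σ² + n·σ₀² = 4243.2196 + 4·12438.9409 = 53998.9832.
Posterior precision = 1/σ₀² + n/σ² = 1/12438.9409 + 4/4243.2196 = (σ² + n·σ₀²)/(σ₀²σ²) = 53998.9832/(12438.9409·4243.2196); posterior variance σₙ² = σ₀²σ²/(σ² + n·σ₀²) = 12438.9409·4243.2196/53998.9832 = 977.447254.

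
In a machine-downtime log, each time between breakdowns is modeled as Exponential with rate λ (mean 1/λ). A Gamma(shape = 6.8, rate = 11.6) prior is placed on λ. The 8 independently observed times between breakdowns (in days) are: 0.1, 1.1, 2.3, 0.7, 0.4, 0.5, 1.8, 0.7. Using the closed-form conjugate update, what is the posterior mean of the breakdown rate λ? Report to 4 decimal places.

With a Gamma(shape α, rate β) prior on the exponential rate λ, the posterior after n observations with total T = Σxᵢ is Gamma(α+n, β+T).
Sum of observations T = 7.6 days; n = 8.
Posterior: Gamma(6.8+8, 11.6+7.6) = Gamma(14.8, 19.2).
Posterior mean of λ = α/β = 14.8/19.2 = 0.7708.

0.7708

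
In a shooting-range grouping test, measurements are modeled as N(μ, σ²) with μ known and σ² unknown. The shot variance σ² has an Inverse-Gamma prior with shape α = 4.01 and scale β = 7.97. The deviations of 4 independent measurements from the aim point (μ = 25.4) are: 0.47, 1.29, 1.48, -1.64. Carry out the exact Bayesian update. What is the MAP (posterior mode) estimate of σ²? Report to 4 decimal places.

With known mean μ and an Inverse-Gamma(α, β) prior on σ², the Normal likelihood is conjugate: posterior is Inv-Gamma(α + n/2, β + Σ(xᵢ−μ)²/2).
Σ(xᵢ−μ)² = (0.47)² + (1.29)² + (1.48)² + (-1.64)² = 6.7650.
Posterior: Inv-Gamma(4.01 + 4/2, 7.97 + 6.7650/2) = Inv-Gamma(6.01, 11.35250).
Mode = β/(α+1) = 11.35250/7.01 = 1.6195.

1.6195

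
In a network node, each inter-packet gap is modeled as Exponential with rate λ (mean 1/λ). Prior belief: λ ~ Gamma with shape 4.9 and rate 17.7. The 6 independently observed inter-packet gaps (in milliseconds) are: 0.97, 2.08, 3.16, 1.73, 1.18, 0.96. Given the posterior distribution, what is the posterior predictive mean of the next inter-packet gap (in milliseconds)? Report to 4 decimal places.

2.8061

With a Gamma(shape α, rate β) prior on the exponential rate λ, the posterior after n observations with total T = Σxᵢ is Gamma(α+n, β+T).
Sum of observations T = 10.08 milliseconds; n = 6.
Posterior: Gamma(4.9+6, 17.7+10.08) = Gamma(10.9, 27.78).
The predictive distribution for the next observation is Lomax; its mean is β/(α−1) = 27.78/9.9 = 2.8061.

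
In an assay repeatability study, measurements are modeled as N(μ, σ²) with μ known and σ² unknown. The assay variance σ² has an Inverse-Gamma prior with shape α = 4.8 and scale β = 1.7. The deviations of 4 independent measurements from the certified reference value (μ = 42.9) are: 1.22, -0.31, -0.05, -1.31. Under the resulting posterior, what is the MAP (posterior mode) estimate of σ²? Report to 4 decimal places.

0.4297

With known mean μ and an Inverse-Gamma(α, β) prior on σ², the Normal likelihood is conjugate: posterior is Inv-Gamma(α + n/2, β + Σ(xᵢ−μ)²/2).
Σ(xᵢ−μ)² = (1.22)² + (-0.31)² + (-0.05)² + (-1.31)² = 3.3031.
Posterior: Inv-Gamma(4.8 + 4/2, 1.7 + 3.3031/2) = Inv-Gamma(6.80, 3.35155).
Mode = β/(α+1) = 3.35155/7.80 = 0.4297.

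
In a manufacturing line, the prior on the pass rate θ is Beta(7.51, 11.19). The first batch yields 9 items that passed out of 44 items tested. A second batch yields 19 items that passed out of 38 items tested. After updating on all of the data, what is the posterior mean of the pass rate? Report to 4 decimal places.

0.3526

The Beta prior is conjugate to a Binomial/Bernoulli likelihood; the update adds successes to α and failures to β.
After batch 1: Beta(7.51+9, 11.19+35) = Beta(16.51, 46.19).
After batch 2: Beta(16.51+19, 46.19+19) = Beta(35.51, 65.19).
Posterior mean = α/(α+β) = 35.51/100.70 = 0.3526.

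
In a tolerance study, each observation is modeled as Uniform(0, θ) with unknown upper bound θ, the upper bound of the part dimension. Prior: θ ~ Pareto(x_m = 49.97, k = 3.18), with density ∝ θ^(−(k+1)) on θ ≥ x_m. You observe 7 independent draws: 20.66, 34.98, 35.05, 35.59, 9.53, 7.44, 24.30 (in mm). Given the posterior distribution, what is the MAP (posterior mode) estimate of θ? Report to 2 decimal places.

A Pareto(scale x_m, shape k) prior on the upper bound θ of Uniform(0, θ) is conjugate: posterior is Pareto(max(x_m, max xᵢ), k + n).
Sample maximum = 35.59; prior scale x_m = 49.97 → posterior scale = max = 49.97.
Posterior shape = 3.18 + 7 = 10.18.
The Pareto density is decreasing on [x_m, ∞), so the mode is x_m = 49.97.

49.97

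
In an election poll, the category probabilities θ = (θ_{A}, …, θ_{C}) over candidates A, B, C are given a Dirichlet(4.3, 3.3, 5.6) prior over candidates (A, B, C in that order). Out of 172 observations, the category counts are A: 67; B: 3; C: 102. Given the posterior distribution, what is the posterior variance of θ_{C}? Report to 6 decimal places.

0.001307

The Dirichlet prior is conjugate to the Multinomial likelihood: each posterior αⱼ = prior αⱼ + observed count nⱼ.
Posterior concentration: (71.3, 6.3, 107.6), total = 185.2.
Var[θ_j] = α_j(Σα−α_j)/((Σα)²(Σα+1)) = 107.6·77.6/(185.2²·186.2) = 0.001307.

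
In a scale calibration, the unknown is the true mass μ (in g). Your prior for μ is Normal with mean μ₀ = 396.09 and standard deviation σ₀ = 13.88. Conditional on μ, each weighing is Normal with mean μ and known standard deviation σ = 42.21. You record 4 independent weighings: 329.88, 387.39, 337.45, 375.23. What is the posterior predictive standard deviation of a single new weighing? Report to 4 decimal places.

For Normal data with known variance σ², a Normal(μ₀, σ₀²) prior on μ is conjugate. Posterior precision = 1/σ₀² + n/σ²; posterior mean is the precision-weighted average of μ₀ and x̄.
σ₀² = 13.88² = 192.6544, σ² = 42.21² = 1781.6841; σ² + n·σ₀² = 1781.6841 + 4·192.6544 = 2552.3017.
Posterior precision = 1/σ₀² + n/σ² = 1/192.6544 + 4/1781.6841 = (σ² + n·σ₀²)/(σ₀²σ²) = 2552.3017/(192.6544·1781.6841); posterior variance σₙ² = σ₀²σ²/(σ² + n·σ₀²) = 192.6544·1781.6841/2552.3017 = 134.486170.
Predictive variance for one new observation = σₙ² + σ² = 192.6544·1781.6841/2552.3017 + 1781.6841 = σ²·(σ₀² + 2552.3017)/2552.3017 = 1781.6841·2744.9561/2552.3017 = 1916.170270; SD = √(1781.6841·2744.9561/2552.3017) = 43.7741.

43.7741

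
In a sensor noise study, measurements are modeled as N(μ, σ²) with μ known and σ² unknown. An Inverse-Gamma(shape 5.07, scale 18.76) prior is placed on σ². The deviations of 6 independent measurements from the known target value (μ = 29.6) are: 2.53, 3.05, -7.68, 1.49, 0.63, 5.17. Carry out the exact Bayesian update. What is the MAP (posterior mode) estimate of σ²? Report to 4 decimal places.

7.8033

With known mean μ and an Inverse-Gamma(α, β) prior on σ², the Normal likelihood is conjugate: posterior is Inv-Gamma(α + n/2, β + Σ(xᵢ−μ)²/2).
Σ(xᵢ−μ)² = (2.53)² + (3.05)² + (-7.68)² + (1.49)² + (0.63)² + (5.17)² = 104.0317.
Posterior: Inv-Gamma(5.07 + 6/2, 18.76 + 104.0317/2) = Inv-Gamma(8.07, 70.77585).
Mode = β/(α+1) = 70.77585/9.07 = 7.8033.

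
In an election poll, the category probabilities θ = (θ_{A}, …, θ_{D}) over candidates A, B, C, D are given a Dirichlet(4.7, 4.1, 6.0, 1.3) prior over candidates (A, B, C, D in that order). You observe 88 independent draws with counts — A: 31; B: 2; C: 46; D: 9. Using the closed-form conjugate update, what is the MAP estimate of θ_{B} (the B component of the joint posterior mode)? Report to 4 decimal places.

The Dirichlet prior is conjugate to the Multinomial likelihood: each posterior αⱼ = prior αⱼ + observed count nⱼ.
Posterior concentration: (35.7, 6.1, 52.0, 10.3), total = 104.1.
Joint mode component: (α_{B}−1)/(Σα−K) = 5.1/100.1 = 0.0509.

0.0509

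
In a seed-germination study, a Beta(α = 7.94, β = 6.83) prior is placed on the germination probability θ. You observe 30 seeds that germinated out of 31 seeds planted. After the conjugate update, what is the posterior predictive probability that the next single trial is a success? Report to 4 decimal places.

The Beta prior is conjugate to a Binomial/Bernoulli likelihood; the update adds successes to α and failures to β.
Posterior: Beta(α+k, β+n−k) = Beta(7.94+30, 6.83+1) = Beta(37.94, 7.83).
For a single future Bernoulli trial, P(success | data) = α/(α+β) = 0.8289.

0.8289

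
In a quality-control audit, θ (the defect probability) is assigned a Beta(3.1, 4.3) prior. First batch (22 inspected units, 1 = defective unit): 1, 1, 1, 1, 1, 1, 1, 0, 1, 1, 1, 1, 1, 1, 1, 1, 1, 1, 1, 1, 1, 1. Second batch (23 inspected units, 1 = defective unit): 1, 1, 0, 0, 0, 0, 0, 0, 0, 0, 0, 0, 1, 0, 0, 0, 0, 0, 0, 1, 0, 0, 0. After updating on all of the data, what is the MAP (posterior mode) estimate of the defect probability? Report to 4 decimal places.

0.5377

The Beta prior is conjugate to a Binomial/Bernoulli likelihood; the update adds successes to α and failures to β.
After batch 1: Beta(3.1+21, 4.3+1) = Beta(24.1, 5.3).
After batch 2: Beta(24.1+4, 5.3+19) = Beta(28.1, 24.3).
Mode of Beta(a,b) for a,b>1 is (a−1)/(a+b−2) = 27.1/50.4 = 0.5377.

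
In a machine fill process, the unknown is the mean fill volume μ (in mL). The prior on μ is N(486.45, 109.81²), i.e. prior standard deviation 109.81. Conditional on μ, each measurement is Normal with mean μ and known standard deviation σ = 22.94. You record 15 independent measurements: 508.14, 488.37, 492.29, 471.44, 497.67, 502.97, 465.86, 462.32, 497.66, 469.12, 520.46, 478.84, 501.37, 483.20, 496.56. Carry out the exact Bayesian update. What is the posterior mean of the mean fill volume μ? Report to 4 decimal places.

For Normal data with known variance σ², a Normal(μ₀, σ₀²) prior on μ is conjugate. Posterior precision = 1/σ₀² + n/σ²; posterior mean is the precision-weighted average of μ₀ and x̄.
Σxᵢ = 508.14 + 488.37 + 492.29 + 471.44 + 497.67 + 502.97 + 465.86 + 462.32 + 497.66 + 469.12 + 520.46 + 478.84 + 501.37 + 483.20 + 496.56 = 7336.27, so n·x̄ = 7336.27.
σ₀² = 109.81² = 12058.2361, σ² = 22.94² = 526.2436; σ² + n·σ₀² = 526.2436 + 15·12058.2361 = 181399.7851.
Posterior mean = (μ₀/σ₀² + n·x̄/σ²)/(1/σ₀² + n/σ²) = (σ²·μ₀ + σ₀²·n·x̄)/(σ² + n·σ₀²) = (526.2436·486.45 + 12058.2361·7336.27)/181399.7851 = 88718466.952567/181399.7851 = 489.0770.

489.0770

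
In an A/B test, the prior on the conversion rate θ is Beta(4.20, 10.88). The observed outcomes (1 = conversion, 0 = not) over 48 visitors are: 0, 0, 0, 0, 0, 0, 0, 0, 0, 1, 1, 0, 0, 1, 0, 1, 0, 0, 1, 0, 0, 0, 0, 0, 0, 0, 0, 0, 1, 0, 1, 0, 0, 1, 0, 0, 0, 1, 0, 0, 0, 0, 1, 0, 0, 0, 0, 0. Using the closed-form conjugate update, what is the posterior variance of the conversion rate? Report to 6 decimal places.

0.002722

The Beta prior is conjugate to a Binomial/Bernoulli likelihood; the update adds successes to α and failures to β.
Posterior: Beta(α+k, β+n−k) = Beta(4.20+10, 10.88+38) = Beta(14.20, 48.88).
Var = αβ/((α+β)²(α+β+1)) = 14.20·48.88/(63.08²·64.08) = 0.002722.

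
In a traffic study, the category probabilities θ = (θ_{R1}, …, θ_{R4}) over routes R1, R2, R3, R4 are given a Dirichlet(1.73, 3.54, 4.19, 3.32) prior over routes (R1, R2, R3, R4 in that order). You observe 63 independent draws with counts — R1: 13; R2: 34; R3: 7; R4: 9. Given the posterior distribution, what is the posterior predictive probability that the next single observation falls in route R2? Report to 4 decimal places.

The Dirichlet prior is conjugate to the Multinomial likelihood: each posterior αⱼ = prior αⱼ + observed count nⱼ.
Posterior concentration: (14.73, 37.54, 11.19, 12.32), total = 75.78.
P(next = R2 | data) = α_{R2}/Σα = 0.4954.

0.4954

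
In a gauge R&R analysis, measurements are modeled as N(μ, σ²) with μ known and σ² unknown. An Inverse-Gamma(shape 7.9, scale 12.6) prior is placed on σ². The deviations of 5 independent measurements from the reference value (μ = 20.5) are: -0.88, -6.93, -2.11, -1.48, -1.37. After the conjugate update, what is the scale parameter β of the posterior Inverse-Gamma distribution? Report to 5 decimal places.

41.25935

With known mean μ and an Inverse-Gamma(α, β) prior on σ², the Normal likelihood is conjugate: posterior is Inv-Gamma(α + n/2, β + Σ(xᵢ−μ)²/2).
Σ(xᵢ−μ)² = (-0.88)² + (-6.93)² + (-2.11)² + (-1.48)² + (-1.37)² = 57.3187.
Posterior: Inv-Gamma(7.9 + 5/2, 12.6 + 57.3187/2) = Inv-Gamma(10.40, 41.25935).
Posterior β = 41.25935.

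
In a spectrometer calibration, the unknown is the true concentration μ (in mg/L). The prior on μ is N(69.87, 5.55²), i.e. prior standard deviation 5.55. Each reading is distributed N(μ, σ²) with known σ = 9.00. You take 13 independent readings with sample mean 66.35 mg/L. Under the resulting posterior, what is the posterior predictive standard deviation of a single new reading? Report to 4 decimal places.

For Normal data with known variance σ², a Normal(μ₀, σ₀²) prior on μ is conjugate. Posterior precision = 1/σ₀² + n/σ²; posterior mean is the precision-weighted average of μ₀ and x̄.
σ₀² = 5.55² = 30.8025, σ² = 9.00² = 81; σ² + n·σ₀² = 81 + 13·30.8025 = 481.4325.
Posterior precision = 1/σ₀² + n/σ² = 1/30.8025 + 13/81 = (σ² + n·σ₀²)/(σ₀²σ²) = 481.4325/(30.8025·81); posterior variance σₙ² = σ₀²σ²/(σ² + n·σ₀²) = 30.8025·81/481.4325 = 5.182455.
Predictive variance for one new observation = σₙ² + σ² = 30.8025·81/481.4325 + 81 = σ²·(σ₀² + 481.4325)/481.4325 = 81·512.235/481.4325 = 86.182455; SD = √(81·512.235/481.4325) = 9.2835.

9.2835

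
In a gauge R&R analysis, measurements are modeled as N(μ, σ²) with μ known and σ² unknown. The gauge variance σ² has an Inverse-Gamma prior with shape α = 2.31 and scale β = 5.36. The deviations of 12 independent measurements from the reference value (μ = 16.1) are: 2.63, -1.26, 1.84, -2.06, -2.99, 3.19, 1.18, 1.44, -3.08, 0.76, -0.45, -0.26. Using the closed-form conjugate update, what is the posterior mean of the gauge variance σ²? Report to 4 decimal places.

4.0882

With known mean μ and an Inverse-Gamma(α, β) prior on σ², the Normal likelihood is conjugate: posterior is Inv-Gamma(α + n/2, β + Σ(xᵢ−μ)²/2).
Σ(xᵢ−μ)² = (2.63)² + (-1.26)² + (1.84)² + (-2.06)² + (-2.99)² + (3.19)² + (1.18)² + (1.44)² + (-3.08)² + (0.76)² + (-0.45)² + (-0.26)² = 49.0500.
Posterior: Inv-Gamma(2.31 + 12/2, 5.36 + 49.0500/2) = Inv-Gamma(8.31, 29.88500).
E[σ²|data] = β/(α−1) = 29.88500/7.31 = 4.0882.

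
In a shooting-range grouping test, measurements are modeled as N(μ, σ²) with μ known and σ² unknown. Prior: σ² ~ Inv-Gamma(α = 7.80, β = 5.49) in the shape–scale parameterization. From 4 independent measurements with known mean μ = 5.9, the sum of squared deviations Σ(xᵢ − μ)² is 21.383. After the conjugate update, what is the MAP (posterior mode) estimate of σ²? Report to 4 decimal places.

1.4983

With known mean μ and an Inverse-Gamma(α, β) prior on σ², the Normal likelihood is conjugate: posterior is Inv-Gamma(α + n/2, β + Σ(xᵢ−μ)²/2).
Posterior: Inv-Gamma(7.80 + 4/2, 5.49 + 21.383/2) = Inv-Gamma(9.80, 16.1815).
Mode = β/(α+1) = 16.1815/10.80 = 1.4983.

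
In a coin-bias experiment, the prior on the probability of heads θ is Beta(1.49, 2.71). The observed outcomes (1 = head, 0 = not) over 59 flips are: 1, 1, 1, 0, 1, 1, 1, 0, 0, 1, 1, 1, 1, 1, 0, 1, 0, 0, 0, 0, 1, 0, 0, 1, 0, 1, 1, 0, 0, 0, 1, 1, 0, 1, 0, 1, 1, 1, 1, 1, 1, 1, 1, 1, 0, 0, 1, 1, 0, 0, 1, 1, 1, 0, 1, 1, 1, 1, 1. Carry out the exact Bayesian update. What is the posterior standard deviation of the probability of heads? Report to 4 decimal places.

0.0604

The Beta prior is conjugate to a Binomial/Bernoulli likelihood; the update adds successes to α and failures to β.
Posterior: Beta(α+k, β+n−k) = Beta(1.49+38, 2.71+21) = Beta(39.49, 23.71).
Var = αβ/((α+β)²(α+β+1)) = 39.49·23.71/(63.20²·64.20) = 0.00365132; SD = √0.00365132 = 0.0604.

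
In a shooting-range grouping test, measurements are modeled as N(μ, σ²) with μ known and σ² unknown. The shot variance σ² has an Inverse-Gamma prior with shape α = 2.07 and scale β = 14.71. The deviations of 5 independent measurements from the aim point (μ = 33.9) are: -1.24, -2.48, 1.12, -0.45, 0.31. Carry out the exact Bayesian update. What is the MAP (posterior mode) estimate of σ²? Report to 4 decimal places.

With known mean μ and an Inverse-Gamma(α, β) prior on σ², the Normal likelihood is conjugate: posterior is Inv-Gamma(α + n/2, β + Σ(xᵢ−μ)²/2).
Σ(xᵢ−μ)² = (-1.24)² + (-2.48)² + (1.12)² + (-0.45)² + (0.31)² = 9.2410.
Posterior: Inv-Gamma(2.07 + 5/2, 14.71 + 9.2410/2) = Inv-Gamma(4.57, 19.33050).
Mode = β/(α+1) = 19.33050/5.57 = 3.4705.

3.4705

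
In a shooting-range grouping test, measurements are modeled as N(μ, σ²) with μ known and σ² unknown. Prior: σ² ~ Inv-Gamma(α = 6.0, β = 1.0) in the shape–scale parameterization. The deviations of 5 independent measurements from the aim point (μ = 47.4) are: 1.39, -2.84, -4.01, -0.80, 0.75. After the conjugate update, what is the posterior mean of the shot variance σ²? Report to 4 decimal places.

1.9520

With known mean μ and an Inverse-Gamma(α, β) prior on σ², the Normal likelihood is conjugate: posterior is Inv-Gamma(α + n/2, β + Σ(xᵢ−μ)²/2).
Σ(xᵢ−μ)² = (1.39)² + (-2.84)² + (-4.01)² + (-0.80)² + (0.75)² = 27.2803.
Posterior: Inv-Gamma(6.0 + 5/2, 1.0 + 27.2803/2) = Inv-Gamma(8.50, 14.64015).
E[σ²|data] = β/(α−1) = 14.64015/7.50 = 1.9520.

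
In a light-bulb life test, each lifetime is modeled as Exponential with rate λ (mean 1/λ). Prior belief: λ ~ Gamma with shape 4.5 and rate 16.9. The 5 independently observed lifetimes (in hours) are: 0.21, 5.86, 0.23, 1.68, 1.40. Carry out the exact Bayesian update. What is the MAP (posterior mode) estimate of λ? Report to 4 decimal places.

With a Gamma(shape α, rate β) prior on the exponential rate λ, the posterior after n observations with total T = Σxᵢ is Gamma(α+n, β+T).
Sum of observations T = 9.38 hours; n = 5.
Posterior: Gamma(4.5+5, 16.9+9.38) = Gamma(9.5, 26.28).
Mode = (α−1)/β = 0.3234.

0.3234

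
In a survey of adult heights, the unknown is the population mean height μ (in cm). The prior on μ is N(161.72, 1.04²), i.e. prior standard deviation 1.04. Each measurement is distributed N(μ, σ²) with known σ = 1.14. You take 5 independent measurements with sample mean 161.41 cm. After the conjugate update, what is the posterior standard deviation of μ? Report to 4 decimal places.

0.4578

For Normal data with known variance σ², a Normal(μ₀, σ₀²) prior on μ is conjugate. Posterior precision = 1/σ₀² + n/σ²; posterior mean is the precision-weighted average of μ₀ and x̄.
σ₀² = 1.04² = 1.0816, σ² = 1.14² = 1.2996; σ² + n·σ₀² = 1.2996 + 5·1.0816 = 6.7076.
Posterior precision = 1/σ₀² + n/σ² = 1/1.0816 + 5/1.2996 = (σ² + n·σ₀²)/(σ₀²σ²) = 6.7076/(1.0816·1.2996); posterior variance σₙ² = σ₀²σ²/(σ² + n·σ₀²) = 1.0816·1.2996/6.7076 = 0.209560.
Posterior SD = √σₙ² = √(1.0816·1.2996/6.7076) = 0.4578.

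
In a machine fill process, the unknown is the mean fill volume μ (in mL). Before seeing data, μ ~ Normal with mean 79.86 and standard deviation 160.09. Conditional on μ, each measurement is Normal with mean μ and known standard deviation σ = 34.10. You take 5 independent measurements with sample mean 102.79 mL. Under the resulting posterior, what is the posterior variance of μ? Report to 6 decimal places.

For Normal data with known variance σ², a Normal(μ₀, σ₀²) prior on μ is conjugate. Posterior precision = 1/σ₀² + n/σ²; posterior mean is the precision-weighted average of μ₀ and x̄.
σ₀² = 160.09² = 25628.8081, σ² = 34.10² = 1162.81; σ² + n·σ₀² = 1162.81 + 5·25628.8081 = 129306.8505.
Posterior precision = 1/σ₀² + n/σ² = 1/25628.8081 + 5/1162.81 = (σ² + n·σ₀²)/(σ₀²σ²) = 129306.8505/(25628.8081·1162.81); posterior variance σₙ² = σ₀²σ²/(σ² + n·σ₀²) = 25628.8081·1162.81/129306.8505 = 230.470654.

230.470654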